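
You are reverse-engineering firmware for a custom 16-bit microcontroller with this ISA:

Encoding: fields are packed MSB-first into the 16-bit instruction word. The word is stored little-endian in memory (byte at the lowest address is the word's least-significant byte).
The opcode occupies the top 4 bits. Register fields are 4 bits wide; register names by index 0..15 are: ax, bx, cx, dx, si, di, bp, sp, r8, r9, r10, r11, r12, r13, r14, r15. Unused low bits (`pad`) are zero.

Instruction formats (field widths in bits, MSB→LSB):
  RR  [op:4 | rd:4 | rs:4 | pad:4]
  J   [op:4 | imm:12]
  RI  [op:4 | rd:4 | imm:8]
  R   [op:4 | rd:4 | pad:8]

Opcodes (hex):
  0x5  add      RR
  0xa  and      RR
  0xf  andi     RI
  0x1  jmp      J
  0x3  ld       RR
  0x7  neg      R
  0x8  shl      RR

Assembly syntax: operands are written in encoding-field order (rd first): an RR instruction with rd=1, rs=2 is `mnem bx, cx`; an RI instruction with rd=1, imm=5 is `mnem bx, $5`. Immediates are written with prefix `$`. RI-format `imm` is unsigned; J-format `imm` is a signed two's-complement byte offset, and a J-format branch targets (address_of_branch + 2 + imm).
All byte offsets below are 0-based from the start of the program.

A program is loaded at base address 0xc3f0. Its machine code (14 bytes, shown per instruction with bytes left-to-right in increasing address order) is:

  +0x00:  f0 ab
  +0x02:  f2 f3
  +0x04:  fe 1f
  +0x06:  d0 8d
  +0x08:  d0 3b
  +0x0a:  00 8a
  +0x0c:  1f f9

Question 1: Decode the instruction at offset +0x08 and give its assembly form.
ld r11, r13

+0x08: d0 3b ⇒ word 0x3bd0 (little)
  top 4b → 0x3 → ld [RR]
  rd: (w>>8)&0xf=0xb → r11
  rs: (w>>4)&0xf=0xd → r13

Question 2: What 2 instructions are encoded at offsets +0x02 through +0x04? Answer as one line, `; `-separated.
andi dx, $242; jmp $-2

[02] f2 f3 → 0xf3f2
  top 4b → 0xf → andi [RI]
  [11:8] rd=3 = dx
  [7:0] imm=242 = $242
[04] fe 1f → 0x1ffe
  top 4b → 0x1 → jmp [J]
  [11:0] imm=4094 (s12→-2) = $-2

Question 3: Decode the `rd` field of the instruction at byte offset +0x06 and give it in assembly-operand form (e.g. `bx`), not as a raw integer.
[06] d0 8d → 0x8dd0
  op=0x8dd0>>12=0x8 ⇒ shl (RR)
  rd@[11:8]=0xd ⇒ r13
  rs@[7:4]=0xd ⇒ r13

r13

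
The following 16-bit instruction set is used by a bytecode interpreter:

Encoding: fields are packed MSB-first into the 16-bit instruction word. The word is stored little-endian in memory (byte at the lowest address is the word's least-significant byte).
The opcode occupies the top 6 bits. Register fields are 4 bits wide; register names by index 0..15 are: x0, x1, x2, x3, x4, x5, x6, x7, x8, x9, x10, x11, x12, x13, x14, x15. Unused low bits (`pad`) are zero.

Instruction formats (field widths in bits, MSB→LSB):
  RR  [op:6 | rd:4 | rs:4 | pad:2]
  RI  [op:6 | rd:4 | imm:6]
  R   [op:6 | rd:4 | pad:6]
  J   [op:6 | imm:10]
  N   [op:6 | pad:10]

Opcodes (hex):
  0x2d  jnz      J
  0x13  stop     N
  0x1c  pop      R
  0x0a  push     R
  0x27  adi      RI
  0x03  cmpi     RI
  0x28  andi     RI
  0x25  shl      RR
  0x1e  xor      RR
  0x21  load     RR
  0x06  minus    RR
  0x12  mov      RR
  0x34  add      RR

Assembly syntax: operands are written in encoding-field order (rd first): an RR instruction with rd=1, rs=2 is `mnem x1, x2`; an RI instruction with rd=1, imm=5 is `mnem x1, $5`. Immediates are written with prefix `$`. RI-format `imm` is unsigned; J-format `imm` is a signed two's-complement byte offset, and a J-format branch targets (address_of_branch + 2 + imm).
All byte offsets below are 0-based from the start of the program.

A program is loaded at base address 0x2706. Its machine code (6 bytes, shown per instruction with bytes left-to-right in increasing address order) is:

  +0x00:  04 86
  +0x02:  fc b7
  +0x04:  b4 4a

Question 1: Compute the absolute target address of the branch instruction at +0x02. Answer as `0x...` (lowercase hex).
+0x02: fc b7 ⇒ word 0xb7fc (little)
  top 6b → 0x2d → jnz [J]
  imm@[9:0]=0x3fc (s10→-4) ⇒ $-4
  target = base 0x2706 + off 0x02 + 2 + imm -4 = 0x2706

0x2706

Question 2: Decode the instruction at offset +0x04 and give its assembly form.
+0x04: b4 4a ⇒ word 0x4ab4 (little)
  top 6b → 0x12 → mov [RR]
  rd@[9:6]=0xa ⇒ x10
  rs@[5:2]=0xd ⇒ x13

mov x10, x13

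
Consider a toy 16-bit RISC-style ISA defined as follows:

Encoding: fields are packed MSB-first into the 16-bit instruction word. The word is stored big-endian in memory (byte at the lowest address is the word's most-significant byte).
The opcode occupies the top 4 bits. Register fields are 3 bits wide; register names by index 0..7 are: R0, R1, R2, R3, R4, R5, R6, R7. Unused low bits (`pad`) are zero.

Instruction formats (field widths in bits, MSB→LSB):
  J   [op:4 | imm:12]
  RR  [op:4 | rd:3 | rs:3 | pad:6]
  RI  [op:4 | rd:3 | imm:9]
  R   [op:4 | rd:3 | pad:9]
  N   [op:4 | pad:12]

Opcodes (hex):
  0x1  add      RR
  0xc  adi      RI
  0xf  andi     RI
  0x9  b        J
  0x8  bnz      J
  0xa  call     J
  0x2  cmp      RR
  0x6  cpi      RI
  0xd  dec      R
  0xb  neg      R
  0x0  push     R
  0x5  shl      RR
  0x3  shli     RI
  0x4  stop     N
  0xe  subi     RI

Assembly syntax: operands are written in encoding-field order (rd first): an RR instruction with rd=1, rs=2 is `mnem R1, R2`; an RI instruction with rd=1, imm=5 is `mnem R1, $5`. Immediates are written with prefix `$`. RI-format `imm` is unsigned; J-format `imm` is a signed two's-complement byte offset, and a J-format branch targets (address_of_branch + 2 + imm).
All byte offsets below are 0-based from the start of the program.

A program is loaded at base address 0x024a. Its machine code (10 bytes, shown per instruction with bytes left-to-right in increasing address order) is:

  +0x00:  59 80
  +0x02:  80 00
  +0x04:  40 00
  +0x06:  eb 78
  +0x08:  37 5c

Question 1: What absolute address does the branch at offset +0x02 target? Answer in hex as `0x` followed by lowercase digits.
[02] 80 00 → 0x8000
  op=0x8000>>12=0x8 ⇒ bnz (J)
  [11:0] imm=0 = $0
  target = base 0x024a + off 0x02 + 2 + imm 0 = 0x024e

0x024e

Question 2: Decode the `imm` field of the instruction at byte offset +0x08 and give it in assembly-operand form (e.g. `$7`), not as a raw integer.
@+08  big-endian(37 5c) = 0x375c
  opcode bits[15:12]=0x3: shli/RI
  [11:9] rd=3 = R3
  [8:0] imm=348 = $348

$348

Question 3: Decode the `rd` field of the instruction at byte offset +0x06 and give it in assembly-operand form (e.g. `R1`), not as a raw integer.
R5

@+06  big-endian(eb 78) = 0xeb78
  op=0xeb78>>12=0xe ⇒ subi (RI)
  [11:9] rd=5 = R5
  [8:0] imm=376 = $376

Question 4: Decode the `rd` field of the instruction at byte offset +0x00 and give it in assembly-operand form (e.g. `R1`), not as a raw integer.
R4

+0x00: 59 80 ⇒ word 0x5980 (big)
  op=0x5980>>12=0x5 ⇒ shl (RR)
  [11:9] rd=4 = R4
  [8:6] rs=6 = R6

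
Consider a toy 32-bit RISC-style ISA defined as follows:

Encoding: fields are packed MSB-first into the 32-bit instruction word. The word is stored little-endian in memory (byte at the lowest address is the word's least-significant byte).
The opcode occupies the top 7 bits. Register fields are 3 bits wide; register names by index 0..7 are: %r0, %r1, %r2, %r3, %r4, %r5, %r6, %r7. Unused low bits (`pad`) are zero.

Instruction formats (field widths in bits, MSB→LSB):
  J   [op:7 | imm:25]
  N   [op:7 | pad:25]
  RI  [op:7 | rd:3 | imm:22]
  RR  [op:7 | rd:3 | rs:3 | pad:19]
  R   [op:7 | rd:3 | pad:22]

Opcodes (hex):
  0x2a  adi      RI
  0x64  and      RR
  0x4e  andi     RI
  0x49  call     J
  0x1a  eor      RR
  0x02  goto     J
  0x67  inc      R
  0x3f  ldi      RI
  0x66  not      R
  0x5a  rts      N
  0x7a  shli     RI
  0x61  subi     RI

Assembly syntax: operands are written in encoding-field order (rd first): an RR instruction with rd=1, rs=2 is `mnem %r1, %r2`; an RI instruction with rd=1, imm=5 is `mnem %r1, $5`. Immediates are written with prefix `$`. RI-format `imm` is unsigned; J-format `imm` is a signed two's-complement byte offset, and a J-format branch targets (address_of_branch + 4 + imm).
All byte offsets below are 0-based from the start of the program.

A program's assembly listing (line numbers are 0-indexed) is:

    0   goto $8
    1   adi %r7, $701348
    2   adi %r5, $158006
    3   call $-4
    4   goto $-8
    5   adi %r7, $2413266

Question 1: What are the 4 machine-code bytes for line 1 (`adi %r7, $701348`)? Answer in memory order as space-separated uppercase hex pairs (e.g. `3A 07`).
line 1 (adi): pack op=0x2a:7|rd=7:3|imm=701348:22 = 0x55cab3a4; little→ a4 b3 ca 55

A4 B3 CA 55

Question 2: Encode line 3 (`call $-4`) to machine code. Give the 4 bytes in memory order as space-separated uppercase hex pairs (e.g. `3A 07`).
L3: call op=0x49:7|imm=-4:25 ⇒ 0x93fffffc ⇒ little fc ff ff 93

FC FF FF 93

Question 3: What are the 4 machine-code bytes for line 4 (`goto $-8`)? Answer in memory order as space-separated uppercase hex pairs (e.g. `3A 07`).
F8 FF FF 05

4. goto fields op=0x2:7|imm=-8:25 → word 05fffff8h → f8 ff ff 05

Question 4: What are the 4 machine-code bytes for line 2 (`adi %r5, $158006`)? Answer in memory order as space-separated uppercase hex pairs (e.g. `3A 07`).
36 69 42 55

line 2 (adi): pack op=0x2a:7|rd=5:3|imm=158006:22 = 0x55426936; little→ 36 69 42 55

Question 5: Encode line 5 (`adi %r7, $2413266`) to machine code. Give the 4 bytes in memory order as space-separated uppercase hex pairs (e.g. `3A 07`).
5. adi fields op=0x2a:7|rd=7:3|imm=2413266:22 → word 55e4d2d2h → d2 d2 e4 55

D2 D2 E4 55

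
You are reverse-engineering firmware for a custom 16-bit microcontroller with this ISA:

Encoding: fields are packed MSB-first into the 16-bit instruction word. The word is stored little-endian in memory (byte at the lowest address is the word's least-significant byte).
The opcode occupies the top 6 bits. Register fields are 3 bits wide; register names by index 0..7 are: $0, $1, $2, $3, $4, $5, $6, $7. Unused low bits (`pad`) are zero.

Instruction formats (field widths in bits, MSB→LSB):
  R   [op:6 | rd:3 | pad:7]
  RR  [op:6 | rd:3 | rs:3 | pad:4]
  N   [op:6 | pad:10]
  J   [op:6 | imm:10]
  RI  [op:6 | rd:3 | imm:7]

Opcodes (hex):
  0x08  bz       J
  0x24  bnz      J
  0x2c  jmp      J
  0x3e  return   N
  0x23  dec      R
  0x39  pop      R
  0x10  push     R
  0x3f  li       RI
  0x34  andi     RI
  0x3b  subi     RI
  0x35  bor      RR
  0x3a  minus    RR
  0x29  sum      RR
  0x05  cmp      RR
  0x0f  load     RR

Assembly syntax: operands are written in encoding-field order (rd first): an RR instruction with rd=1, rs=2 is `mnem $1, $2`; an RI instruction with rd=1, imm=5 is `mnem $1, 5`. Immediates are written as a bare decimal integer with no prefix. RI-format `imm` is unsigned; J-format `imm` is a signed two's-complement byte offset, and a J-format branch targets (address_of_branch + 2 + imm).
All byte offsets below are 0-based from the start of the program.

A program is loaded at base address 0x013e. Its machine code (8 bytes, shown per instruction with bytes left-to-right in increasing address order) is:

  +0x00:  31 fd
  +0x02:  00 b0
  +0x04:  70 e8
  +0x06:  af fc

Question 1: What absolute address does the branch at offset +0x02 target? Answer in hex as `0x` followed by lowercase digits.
0x0142

@+02  little-endian(00 b0) = 0xb000
  opcode bits[15:10]=0x2c: jmp/J
  [9:0] imm=0 = 0
  target = base 0x013e + off 0x02 + 2 + imm 0 = 0x0142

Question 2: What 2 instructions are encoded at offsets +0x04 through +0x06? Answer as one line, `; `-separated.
+0x04: 70 e8 ⇒ word 0xe870 (little)
  top 6b → 0x3a → minus [RR]
  rd@[9:7]=0x0 ⇒ $0
  rs@[6:4]=0x7 ⇒ $7
+0x06: af fc ⇒ word 0xfcaf (little)
  top 6b → 0x3f → li [RI]
  rd@[9:7]=0x1 ⇒ $1
  imm@[6:0]=0x2f ⇒ 47

minus $0, $7; li $1, 47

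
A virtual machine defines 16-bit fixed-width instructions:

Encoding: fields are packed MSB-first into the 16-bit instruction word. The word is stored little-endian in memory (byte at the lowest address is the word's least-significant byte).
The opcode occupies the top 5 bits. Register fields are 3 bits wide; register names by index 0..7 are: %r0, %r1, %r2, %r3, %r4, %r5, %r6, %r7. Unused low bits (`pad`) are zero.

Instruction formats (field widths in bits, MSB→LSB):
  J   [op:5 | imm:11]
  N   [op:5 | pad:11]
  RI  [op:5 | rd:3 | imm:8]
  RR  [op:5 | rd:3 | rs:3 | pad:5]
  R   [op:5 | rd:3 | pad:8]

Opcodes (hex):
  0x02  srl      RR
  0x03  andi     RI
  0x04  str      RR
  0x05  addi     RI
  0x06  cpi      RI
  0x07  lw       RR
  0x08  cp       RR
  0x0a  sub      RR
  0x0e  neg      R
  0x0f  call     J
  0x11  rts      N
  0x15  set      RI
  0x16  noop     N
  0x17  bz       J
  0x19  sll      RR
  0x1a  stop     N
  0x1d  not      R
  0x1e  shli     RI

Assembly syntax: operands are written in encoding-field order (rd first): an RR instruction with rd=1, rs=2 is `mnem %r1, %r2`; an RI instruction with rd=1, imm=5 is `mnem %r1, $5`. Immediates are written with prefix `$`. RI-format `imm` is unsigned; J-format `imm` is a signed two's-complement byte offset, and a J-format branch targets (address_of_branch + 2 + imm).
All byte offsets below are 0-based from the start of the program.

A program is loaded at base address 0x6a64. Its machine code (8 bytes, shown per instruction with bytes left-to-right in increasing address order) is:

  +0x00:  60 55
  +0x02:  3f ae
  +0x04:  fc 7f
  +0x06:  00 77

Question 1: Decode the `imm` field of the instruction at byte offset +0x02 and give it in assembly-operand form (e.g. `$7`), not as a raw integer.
$63

off 0x02: read 3f ae as little → 0xae3f
  top 5b → 0x15 → set [RI]
  [10:8] rd=6 = %r6
  [7:0] imm=63 = $63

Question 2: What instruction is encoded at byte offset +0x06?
neg %r7

[06] 00 77 → 0x7700
  opcode bits[15:11]=0xe: neg/R
  rd@[10:8]=0x7 ⇒ %r7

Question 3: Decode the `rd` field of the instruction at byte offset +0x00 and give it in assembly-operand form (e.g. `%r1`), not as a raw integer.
[00] 60 55 → 0x5560
  top 5b → 0xa → sub [RR]
  rd: (w>>8)&0x7=0x5 → %r5
  rs: (w>>5)&0x7=0x3 → %r3

%r5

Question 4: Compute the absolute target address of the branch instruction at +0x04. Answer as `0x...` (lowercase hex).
0x6a66

@+04  little-endian(fc 7f) = 0x7ffc
  opcode bits[15:11]=0xf: call/J
  imm: (w>>0)&0x7ff=0x7fc (s11→-4) → $-4
  target = base 0x6a64 + off 0x04 + 2 + imm -4 = 0x6a66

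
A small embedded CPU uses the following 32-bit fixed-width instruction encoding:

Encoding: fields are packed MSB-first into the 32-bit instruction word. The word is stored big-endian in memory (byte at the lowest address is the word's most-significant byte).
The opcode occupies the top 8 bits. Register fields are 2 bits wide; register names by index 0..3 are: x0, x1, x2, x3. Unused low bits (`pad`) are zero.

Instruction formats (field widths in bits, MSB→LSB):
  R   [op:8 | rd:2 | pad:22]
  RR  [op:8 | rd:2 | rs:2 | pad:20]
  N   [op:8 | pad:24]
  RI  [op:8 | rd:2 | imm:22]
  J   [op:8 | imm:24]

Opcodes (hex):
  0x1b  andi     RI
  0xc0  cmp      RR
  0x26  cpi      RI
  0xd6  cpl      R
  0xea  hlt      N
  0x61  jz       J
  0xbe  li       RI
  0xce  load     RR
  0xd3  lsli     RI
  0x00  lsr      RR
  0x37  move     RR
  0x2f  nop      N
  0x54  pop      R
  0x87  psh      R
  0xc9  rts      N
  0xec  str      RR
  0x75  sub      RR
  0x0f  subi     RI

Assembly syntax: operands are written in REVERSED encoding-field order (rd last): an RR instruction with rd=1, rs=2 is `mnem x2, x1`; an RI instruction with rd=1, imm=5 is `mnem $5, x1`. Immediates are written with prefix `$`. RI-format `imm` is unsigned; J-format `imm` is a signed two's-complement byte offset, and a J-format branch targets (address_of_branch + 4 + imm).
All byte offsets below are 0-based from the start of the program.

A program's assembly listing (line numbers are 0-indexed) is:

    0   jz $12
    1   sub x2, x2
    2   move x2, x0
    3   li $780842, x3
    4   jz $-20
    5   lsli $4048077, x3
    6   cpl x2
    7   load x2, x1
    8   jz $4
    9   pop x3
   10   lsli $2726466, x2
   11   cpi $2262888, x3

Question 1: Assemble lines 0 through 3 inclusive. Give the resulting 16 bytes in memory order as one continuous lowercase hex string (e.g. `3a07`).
line 0 (jz): pack op=0x61:8|imm=12:24 = 0x6100000c; big→ 61 00 00 0c
line 1 (sub): pack op=0x75:8|rd=2:2|rs=2:2|pad=0:20 = 0x75a00000; big→ 75 a0 00 00
line 2 (move): pack op=0x37:8|rd=0:2|rs=2:2|pad=0:20 = 0x37200000; big→ 37 20 00 00
line 3 (li): pack op=0xbe:8|rd=3:2|imm=780842:22 = 0xbecbea2a; big→ be cb ea 2a

6100000c75a0000037200000becbea2a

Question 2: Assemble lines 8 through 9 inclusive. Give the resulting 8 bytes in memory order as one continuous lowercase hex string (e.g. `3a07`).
8. jz fields op=0x61:8|imm=4:24 → word 61000004h → 61 00 00 04
9. pop fields op=0x54:8|rd=3:2|pad=0:22 → word 54c00000h → 54 c0 00 00

6100000454c00000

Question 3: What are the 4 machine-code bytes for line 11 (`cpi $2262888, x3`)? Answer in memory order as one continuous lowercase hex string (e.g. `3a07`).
line 11 (cpi): pack op=0x26:8|rd=3:2|imm=2262888:22 = 0x26e28768; big→ 26 e2 87 68

26e28768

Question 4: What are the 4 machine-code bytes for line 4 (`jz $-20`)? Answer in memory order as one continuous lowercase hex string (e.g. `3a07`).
61ffffec

line 4 (jz): pack op=0x61:8|imm=-20:24 = 0x61ffffec; big→ 61 ff ff ec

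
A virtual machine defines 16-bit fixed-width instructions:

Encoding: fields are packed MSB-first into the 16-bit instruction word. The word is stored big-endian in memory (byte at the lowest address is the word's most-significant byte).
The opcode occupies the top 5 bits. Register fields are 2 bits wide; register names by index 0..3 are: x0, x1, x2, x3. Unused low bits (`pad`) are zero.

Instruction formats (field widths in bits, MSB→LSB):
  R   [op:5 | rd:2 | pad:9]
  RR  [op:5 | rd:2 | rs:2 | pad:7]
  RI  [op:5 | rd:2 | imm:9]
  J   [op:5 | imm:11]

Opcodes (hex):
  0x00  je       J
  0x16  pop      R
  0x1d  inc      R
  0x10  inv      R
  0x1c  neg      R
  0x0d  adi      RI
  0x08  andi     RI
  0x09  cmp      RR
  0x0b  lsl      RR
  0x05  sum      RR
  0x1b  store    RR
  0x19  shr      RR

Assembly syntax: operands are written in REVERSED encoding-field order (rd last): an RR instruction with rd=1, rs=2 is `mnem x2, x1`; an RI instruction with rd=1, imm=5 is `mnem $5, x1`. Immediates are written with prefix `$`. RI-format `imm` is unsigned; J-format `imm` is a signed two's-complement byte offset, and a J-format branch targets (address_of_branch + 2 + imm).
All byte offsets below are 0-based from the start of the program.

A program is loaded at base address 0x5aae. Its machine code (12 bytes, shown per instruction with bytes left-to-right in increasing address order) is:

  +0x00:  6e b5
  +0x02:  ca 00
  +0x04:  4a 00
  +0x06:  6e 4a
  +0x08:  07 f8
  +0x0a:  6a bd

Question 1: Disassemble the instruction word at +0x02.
shr x0, x1

@+02  big-endian(ca 00) = 0xca00
  op=0xca00>>11=0x19 ⇒ shr (RR)
  rd@[10:9]=0x1 ⇒ x1
  rs@[8:7]=0x0 ⇒ x0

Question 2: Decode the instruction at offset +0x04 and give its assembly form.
+0x04: 4a 00 ⇒ word 0x4a00 (big)
  op=0x4a00>>11=0x9 ⇒ cmp (RR)
  [10:9] rd=1 = x1
  [8:7] rs=0 = x0

cmp x0, x1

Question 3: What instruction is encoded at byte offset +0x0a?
adi $189, x1

@+0a  big-endian(6a bd) = 0x6abd
  top 5b → 0xd → adi [RI]
  rd: (w>>9)&0x3=0x1 → x1
  imm: (w>>0)&0x1ff=0xbd → $189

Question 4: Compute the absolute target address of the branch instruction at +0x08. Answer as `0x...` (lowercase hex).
0x5ab0

@+08  big-endian(07 f8) = 0x07f8
  op=0x07f8>>11=0x0 ⇒ je (J)
  [10:0] imm=2040 (s11→-8) = $-8
  target = base 0x5aae + off 0x08 + 2 + imm -8 = 0x5ab0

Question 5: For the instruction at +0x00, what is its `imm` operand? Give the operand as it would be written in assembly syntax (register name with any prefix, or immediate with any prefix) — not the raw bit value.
+0x00: 6e b5 ⇒ word 0x6eb5 (big)
  top 5b → 0xd → adi [RI]
  [10:9] rd=3 = x3
  [8:0] imm=181 = $181

$181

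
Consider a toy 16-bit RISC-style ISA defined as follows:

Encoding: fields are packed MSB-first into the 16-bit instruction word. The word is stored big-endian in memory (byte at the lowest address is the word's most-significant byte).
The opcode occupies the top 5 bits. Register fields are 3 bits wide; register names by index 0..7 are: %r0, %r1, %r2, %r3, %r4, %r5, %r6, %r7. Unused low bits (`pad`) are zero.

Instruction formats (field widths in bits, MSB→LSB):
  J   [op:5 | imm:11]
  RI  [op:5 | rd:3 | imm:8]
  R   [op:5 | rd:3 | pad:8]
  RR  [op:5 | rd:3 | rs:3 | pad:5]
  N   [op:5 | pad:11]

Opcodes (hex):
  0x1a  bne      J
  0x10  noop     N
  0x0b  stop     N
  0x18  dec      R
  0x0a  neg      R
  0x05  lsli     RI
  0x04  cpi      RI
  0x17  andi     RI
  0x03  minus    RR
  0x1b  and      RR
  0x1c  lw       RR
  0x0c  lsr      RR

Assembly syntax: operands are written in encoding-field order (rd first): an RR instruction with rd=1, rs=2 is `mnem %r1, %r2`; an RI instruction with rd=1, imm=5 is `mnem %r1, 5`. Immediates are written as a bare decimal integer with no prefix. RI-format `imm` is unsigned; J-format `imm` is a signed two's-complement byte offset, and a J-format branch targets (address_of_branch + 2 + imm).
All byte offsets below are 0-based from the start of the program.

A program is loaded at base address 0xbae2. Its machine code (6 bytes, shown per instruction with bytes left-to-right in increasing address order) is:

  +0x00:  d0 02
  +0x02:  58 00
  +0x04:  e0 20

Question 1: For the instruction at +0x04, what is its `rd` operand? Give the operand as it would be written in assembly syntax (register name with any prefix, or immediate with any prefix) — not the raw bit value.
[04] e0 20 → 0xe020
  op=0xe020>>11=0x1c ⇒ lw (RR)
  rd: (w>>8)&0x7=0x0 → %r0
  rs: (w>>5)&0x7=0x1 → %r1

%r0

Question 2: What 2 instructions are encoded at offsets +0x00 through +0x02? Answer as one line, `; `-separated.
bne 2; stop

off 0x00: read d0 02 as big → 0xd002
  top 5b → 0x1a → bne [J]
  [10:0] imm=2 = 2
off 0x02: read 58 00 as big → 0x5800
  top 5b → 0xb → stop [N]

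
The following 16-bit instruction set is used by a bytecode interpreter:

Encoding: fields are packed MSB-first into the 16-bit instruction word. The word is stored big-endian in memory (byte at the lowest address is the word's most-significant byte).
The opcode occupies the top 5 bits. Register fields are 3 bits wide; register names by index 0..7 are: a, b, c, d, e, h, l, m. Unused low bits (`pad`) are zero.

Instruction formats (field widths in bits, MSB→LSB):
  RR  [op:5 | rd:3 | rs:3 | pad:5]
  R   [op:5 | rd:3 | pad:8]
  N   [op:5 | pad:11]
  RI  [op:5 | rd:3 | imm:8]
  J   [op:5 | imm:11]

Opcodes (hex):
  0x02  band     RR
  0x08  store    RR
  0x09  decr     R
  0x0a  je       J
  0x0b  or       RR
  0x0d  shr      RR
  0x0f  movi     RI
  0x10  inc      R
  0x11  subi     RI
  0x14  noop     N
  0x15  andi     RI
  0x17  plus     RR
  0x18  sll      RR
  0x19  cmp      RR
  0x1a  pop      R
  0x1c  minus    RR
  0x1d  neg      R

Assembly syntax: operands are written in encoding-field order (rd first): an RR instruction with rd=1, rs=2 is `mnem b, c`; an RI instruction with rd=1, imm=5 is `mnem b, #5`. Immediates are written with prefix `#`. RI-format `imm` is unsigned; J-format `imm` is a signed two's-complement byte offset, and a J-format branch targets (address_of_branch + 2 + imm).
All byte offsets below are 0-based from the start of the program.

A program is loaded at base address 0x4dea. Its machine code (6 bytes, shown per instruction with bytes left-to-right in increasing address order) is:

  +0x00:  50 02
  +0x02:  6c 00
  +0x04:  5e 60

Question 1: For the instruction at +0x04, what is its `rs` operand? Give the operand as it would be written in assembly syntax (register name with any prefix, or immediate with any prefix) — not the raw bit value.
@+04  big-endian(5e 60) = 0x5e60
  top 5b → 0xb → or [RR]
  rd: (w>>8)&0x7=0x6 → l
  rs: (w>>5)&0x7=0x3 → d

d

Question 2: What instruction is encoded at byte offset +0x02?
[02] 6c 00 → 0x6c00
  opcode bits[15:11]=0xd: shr/RR
  rd: (w>>8)&0x7=0x4 → e
  rs: (w>>5)&0x7=0x0 → a

shr e, a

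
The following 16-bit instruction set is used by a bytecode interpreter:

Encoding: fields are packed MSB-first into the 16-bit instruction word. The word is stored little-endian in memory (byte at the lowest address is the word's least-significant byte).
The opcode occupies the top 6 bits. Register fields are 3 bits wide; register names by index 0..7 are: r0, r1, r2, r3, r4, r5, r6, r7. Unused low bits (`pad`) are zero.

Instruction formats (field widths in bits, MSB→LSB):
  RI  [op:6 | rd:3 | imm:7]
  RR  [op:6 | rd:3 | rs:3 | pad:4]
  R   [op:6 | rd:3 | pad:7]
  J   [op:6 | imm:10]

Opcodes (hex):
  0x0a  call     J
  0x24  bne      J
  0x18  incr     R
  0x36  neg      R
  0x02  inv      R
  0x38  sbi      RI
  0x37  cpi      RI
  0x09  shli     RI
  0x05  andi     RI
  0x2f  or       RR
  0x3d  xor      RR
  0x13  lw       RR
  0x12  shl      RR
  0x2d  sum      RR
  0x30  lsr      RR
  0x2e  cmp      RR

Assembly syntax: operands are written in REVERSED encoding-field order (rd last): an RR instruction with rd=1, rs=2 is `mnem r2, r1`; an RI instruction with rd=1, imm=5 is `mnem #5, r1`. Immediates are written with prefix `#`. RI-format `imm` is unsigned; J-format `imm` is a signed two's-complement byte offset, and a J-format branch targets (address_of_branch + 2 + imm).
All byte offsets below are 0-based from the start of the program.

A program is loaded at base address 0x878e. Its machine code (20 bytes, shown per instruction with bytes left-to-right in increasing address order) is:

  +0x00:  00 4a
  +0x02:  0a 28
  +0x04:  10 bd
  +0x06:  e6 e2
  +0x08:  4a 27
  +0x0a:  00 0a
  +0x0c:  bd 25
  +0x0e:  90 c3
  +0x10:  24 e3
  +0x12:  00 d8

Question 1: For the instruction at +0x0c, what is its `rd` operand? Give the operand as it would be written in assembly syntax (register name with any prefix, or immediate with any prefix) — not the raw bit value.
@+0c  little-endian(bd 25) = 0x25bd
  top 6b → 0x9 → shli [RI]
  rd: (w>>7)&0x7=0x3 → r3
  imm: (w>>0)&0x7f=0x3d → #61

r3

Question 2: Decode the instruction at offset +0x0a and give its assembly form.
inv r4

[0a] 00 0a → 0x0a00
  opcode bits[15:10]=0x2: inv/R
  rd@[9:7]=0x4 ⇒ r4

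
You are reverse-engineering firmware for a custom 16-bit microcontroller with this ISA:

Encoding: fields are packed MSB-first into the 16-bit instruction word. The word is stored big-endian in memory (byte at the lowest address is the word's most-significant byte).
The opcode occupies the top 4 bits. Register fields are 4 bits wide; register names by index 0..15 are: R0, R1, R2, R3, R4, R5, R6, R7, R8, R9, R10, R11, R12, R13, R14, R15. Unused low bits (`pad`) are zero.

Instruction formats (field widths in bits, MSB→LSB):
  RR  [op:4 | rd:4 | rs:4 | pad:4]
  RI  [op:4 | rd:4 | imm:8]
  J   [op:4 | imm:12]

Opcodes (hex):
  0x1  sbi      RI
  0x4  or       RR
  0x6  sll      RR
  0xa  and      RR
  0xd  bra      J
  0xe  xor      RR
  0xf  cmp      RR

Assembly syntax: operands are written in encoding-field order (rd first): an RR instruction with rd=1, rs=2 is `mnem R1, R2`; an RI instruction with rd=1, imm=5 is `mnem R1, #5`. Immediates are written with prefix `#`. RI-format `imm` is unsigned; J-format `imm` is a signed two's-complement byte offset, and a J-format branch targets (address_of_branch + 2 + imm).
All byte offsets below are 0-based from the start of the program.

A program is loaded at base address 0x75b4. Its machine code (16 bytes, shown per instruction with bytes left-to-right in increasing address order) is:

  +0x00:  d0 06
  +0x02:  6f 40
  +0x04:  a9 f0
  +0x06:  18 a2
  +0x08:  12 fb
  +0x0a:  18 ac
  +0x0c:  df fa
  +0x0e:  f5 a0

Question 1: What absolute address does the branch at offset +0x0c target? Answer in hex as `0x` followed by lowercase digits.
off 0x0c: read df fa as big → 0xdffa
  opcode bits[15:12]=0xd: bra/J
  imm@[11:0]=0xffa (s12→-6) ⇒ #-6
  target = base 0x75b4 + off 0x0c + 2 + imm -6 = 0x75bc

0x75bc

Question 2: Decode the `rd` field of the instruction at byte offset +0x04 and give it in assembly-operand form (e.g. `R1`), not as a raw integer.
[04] a9 f0 → 0xa9f0
  opcode bits[15:12]=0xa: and/RR
  rd@[11:8]=0x9 ⇒ R9
  rs@[7:4]=0xf ⇒ R15

R9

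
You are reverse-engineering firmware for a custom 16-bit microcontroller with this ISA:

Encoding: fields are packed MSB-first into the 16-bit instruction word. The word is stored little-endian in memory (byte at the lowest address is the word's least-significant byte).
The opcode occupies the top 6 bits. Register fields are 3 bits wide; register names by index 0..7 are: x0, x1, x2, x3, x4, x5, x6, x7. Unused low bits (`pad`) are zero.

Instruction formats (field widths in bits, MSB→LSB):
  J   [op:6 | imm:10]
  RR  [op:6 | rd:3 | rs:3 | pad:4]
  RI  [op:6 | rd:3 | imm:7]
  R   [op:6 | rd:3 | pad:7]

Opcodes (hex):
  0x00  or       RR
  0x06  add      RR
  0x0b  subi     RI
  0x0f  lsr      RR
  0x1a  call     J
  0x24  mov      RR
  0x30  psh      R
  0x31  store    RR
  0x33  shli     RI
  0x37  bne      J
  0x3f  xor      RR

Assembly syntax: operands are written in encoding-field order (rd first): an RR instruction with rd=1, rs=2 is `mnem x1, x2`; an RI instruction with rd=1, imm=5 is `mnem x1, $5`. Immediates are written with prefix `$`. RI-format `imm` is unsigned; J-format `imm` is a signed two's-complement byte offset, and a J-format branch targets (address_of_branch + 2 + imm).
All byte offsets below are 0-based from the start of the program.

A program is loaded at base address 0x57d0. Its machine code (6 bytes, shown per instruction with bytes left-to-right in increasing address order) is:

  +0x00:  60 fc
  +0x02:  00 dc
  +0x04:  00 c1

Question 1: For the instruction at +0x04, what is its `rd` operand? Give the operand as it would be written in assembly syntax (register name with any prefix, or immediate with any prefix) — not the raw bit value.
x2

[04] 00 c1 → 0xc100
  top 6b → 0x30 → psh [R]
  rd@[9:7]=0x2 ⇒ x2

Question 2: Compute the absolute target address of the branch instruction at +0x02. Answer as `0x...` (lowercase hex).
0x57d4

[02] 00 dc → 0xdc00
  opcode bits[15:10]=0x37: bne/J
  imm: (w>>0)&0x3ff=0x0 → $0
  target = base 0x57d0 + off 0x02 + 2 + imm 0 = 0x57d4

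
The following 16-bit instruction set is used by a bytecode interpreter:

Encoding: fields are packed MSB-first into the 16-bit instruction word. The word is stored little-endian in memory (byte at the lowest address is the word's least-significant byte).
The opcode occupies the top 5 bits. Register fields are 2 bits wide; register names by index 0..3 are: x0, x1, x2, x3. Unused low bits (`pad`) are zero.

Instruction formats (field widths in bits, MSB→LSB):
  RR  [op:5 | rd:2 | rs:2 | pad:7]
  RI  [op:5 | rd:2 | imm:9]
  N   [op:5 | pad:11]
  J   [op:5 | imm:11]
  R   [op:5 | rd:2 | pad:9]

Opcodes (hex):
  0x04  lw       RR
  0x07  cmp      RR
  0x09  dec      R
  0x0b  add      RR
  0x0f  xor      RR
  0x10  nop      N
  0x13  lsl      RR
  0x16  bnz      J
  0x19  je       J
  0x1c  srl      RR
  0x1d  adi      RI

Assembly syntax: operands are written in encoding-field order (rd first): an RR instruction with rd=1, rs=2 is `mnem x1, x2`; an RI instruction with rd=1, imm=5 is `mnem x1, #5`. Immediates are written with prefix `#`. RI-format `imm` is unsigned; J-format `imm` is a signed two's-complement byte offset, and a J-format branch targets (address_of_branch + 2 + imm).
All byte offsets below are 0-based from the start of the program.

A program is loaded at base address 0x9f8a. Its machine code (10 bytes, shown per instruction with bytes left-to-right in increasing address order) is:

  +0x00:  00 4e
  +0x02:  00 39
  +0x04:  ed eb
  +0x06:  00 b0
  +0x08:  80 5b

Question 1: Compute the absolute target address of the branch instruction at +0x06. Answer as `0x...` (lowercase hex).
+0x06: 00 b0 ⇒ word 0xb000 (little)
  opcode bits[15:11]=0x16: bnz/J
  [10:0] imm=0 = #0
  target = base 0x9f8a + off 0x06 + 2 + imm 0 = 0x9f92

0x9f92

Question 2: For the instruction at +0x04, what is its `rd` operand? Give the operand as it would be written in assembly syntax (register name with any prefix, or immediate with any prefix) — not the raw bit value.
off 0x04: read ed eb as little → 0xebed
  top 5b → 0x1d → adi [RI]
  rd: (w>>9)&0x3=0x1 → x1
  imm: (w>>0)&0x1ff=0x1ed → #493

x1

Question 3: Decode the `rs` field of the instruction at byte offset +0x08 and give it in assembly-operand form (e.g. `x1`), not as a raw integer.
+0x08: 80 5b ⇒ word 0x5b80 (little)
  top 5b → 0xb → add [RR]
  rd@[10:9]=0x1 ⇒ x1
  rs@[8:7]=0x3 ⇒ x3

x3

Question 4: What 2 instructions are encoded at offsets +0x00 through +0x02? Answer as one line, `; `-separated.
[00] 00 4e → 0x4e00
  opcode bits[15:11]=0x9: dec/R
  rd@[10:9]=0x3 ⇒ x3
[02] 00 39 → 0x3900
  opcode bits[15:11]=0x7: cmp/RR
  rd@[10:9]=0x0 ⇒ x0
  rs@[8:7]=0x2 ⇒ x2

dec x3; cmp x0, x2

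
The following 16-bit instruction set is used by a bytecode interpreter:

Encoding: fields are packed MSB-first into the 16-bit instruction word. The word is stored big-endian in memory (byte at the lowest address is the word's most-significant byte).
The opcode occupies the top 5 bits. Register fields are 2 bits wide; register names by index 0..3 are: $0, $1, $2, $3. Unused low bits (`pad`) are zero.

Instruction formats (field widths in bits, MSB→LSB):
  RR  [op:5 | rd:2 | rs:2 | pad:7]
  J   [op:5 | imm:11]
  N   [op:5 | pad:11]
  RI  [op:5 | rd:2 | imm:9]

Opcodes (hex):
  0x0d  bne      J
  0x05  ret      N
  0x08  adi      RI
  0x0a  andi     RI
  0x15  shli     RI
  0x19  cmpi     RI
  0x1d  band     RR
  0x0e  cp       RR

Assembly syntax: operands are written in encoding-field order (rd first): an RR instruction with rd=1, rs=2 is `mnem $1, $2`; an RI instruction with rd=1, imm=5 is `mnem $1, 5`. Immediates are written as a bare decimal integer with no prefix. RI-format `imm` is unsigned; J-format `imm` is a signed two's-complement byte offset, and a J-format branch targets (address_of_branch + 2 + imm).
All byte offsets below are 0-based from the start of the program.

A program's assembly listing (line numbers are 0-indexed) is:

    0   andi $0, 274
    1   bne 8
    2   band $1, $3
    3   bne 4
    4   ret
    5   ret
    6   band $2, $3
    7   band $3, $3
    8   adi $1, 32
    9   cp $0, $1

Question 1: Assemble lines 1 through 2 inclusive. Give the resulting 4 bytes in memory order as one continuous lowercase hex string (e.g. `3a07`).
6808eb80

1. bne fields op=0xd:5|imm=8:11 → word 6808h → 68 08
2. band fields op=0x1d:5|rd=1:2|rs=3:2|pad=0:7 → word eb80h → eb 80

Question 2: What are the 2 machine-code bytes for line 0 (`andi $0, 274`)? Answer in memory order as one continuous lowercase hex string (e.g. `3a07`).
0. andi fields op=0xa:5|rd=0:2|imm=274:9 → word 5112h → 51 12

5112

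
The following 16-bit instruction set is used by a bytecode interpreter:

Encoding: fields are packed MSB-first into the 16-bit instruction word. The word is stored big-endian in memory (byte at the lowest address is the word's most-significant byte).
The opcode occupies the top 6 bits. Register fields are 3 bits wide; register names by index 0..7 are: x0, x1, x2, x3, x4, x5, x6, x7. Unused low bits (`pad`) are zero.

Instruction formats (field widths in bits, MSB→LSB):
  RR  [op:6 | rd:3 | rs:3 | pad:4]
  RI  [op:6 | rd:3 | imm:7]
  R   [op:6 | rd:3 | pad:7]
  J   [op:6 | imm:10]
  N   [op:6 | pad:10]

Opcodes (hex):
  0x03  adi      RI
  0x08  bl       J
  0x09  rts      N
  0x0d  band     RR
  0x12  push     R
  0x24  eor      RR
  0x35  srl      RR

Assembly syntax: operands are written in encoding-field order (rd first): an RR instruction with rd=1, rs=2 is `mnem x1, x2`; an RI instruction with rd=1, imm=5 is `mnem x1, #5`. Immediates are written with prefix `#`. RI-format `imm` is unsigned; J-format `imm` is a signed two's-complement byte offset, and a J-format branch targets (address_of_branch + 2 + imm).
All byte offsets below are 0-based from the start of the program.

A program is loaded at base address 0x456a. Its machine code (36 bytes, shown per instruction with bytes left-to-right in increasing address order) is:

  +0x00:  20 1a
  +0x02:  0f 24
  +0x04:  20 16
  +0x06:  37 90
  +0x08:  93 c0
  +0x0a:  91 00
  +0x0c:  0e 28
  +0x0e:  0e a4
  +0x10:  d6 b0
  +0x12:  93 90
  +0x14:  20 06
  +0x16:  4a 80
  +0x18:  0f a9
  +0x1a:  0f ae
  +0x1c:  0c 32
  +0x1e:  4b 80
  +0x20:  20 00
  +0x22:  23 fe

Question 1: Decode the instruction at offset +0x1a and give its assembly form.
adi x7, #46

[1a] 0f ae → 0x0fae
  opcode bits[15:10]=0x3: adi/RI
  [9:7] rd=7 = x7
  [6:0] imm=46 = #46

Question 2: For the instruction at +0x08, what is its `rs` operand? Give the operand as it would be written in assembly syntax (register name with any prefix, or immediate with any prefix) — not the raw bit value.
x4

[08] 93 c0 → 0x93c0
  opcode bits[15:10]=0x24: eor/RR
  rd@[9:7]=0x7 ⇒ x7
  rs@[6:4]=0x4 ⇒ x4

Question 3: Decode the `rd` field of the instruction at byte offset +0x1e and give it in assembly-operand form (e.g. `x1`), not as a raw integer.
@+1e  big-endian(4b 80) = 0x4b80
  op=0x4b80>>10=0x12 ⇒ push (R)
  rd: (w>>7)&0x7=0x7 → x7

x7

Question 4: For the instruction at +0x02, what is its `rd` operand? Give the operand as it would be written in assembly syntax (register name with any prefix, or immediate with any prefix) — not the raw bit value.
x6

[02] 0f 24 → 0x0f24
  op=0x0f24>>10=0x3 ⇒ adi (RI)
  rd: (w>>7)&0x7=0x6 → x6
  imm: (w>>0)&0x7f=0x24 → #36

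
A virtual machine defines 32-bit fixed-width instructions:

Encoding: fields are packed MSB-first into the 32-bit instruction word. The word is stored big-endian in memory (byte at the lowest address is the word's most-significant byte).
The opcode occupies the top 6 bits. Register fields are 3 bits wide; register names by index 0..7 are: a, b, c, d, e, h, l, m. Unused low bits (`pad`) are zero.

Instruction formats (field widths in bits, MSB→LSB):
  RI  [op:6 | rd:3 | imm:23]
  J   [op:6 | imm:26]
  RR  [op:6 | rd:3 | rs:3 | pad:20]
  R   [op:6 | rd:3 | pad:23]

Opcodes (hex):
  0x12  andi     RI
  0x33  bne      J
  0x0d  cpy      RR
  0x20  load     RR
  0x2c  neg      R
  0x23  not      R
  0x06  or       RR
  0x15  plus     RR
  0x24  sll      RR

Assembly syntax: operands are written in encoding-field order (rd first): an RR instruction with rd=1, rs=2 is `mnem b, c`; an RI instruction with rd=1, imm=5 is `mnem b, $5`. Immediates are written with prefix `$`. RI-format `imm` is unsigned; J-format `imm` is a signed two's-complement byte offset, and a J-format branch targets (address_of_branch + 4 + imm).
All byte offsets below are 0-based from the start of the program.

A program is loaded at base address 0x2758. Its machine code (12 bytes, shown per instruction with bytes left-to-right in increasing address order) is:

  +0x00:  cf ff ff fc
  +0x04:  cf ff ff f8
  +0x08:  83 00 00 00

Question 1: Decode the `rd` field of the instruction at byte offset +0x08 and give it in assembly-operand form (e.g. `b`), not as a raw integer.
@+08  big-endian(83 00 00 00) = 0x83000000
  op=0x83000000>>26=0x20 ⇒ load (RR)
  rd@[25:23]=0x6 ⇒ l
  rs@[22:20]=0x0 ⇒ a

l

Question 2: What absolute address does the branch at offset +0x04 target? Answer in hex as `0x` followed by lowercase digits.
0x2758

[04] cf ff ff f8 → 0xcffffff8
  op=0xcffffff8>>26=0x33 ⇒ bne (J)
  imm: (w>>0)&0x3ffffff=0x3fffff8 (s26→-8) → $-8
  target = base 0x2758 + off 0x04 + 4 + imm -8 = 0x2758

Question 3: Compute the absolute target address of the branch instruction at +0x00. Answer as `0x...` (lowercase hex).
0x2758

[00] cf ff ff fc → 0xcffffffc
  top 6b → 0x33 → bne [J]
  imm@[25:0]=0x3fffffc (s26→-4) ⇒ $-4
  target = base 0x2758 + off 0x00 + 4 + imm -4 = 0x2758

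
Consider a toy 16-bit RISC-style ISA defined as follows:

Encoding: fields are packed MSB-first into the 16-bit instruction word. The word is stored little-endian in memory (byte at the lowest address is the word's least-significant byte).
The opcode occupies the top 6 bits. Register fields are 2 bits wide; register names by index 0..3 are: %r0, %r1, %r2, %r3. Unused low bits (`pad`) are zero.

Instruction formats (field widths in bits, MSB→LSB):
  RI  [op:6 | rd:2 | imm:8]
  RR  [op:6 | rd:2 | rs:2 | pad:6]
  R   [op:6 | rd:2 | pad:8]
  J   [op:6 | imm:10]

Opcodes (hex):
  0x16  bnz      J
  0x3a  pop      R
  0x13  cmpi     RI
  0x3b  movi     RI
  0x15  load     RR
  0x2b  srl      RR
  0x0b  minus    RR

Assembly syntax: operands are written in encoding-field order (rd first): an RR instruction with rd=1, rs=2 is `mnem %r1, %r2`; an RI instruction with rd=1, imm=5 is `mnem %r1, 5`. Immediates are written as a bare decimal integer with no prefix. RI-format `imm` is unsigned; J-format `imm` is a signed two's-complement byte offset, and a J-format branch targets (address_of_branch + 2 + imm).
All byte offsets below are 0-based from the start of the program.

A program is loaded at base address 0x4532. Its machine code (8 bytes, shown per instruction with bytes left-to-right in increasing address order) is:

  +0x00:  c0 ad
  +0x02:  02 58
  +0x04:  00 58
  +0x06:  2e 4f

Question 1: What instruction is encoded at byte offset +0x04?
bnz 0

@+04  little-endian(00 58) = 0x5800
  op=0x5800>>10=0x16 ⇒ bnz (J)
  imm: (w>>0)&0x3ff=0x0 → 0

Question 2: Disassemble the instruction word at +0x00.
off 0x00: read c0 ad as little → 0xadc0
  op=0xadc0>>10=0x2b ⇒ srl (RR)
  rd@[9:8]=0x1 ⇒ %r1
  rs@[7:6]=0x3 ⇒ %r3

srl %r1, %r3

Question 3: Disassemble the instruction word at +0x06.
off 0x06: read 2e 4f as little → 0x4f2e
  op=0x4f2e>>10=0x13 ⇒ cmpi (RI)
  [9:8] rd=3 = %r3
  [7:0] imm=46 = 46

cmpi %r3, 46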